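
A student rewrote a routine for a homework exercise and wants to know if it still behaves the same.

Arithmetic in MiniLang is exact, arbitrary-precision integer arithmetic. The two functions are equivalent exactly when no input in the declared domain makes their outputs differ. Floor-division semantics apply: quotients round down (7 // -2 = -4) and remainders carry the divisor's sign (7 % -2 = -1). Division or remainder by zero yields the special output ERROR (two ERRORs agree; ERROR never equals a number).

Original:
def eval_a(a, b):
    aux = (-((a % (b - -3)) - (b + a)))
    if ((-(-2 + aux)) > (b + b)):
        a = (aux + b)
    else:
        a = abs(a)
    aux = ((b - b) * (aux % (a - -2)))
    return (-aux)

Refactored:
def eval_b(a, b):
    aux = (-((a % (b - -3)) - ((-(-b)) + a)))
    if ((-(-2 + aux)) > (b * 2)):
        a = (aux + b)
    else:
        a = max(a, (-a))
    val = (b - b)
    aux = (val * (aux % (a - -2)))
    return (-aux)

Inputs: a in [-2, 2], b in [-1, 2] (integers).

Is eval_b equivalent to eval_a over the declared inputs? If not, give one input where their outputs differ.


Equivalent — the differences include local variable names differ; min/max/abs usage differs; constant usage differs; arithmetic usage differs; statement counts differ, yet no declared input distinguishes the two.
Tracing a=-2, b=2: eval_a: aux = -3; ((-(-2 + aux)) > (b + b)) -> true; a = -1; aux = 0; return 0 | eval_b: aux = -3; ((-(-2 + aux)) > (b * 2)) -> true; a = -1; val = 0; aux = 0; return 0 — matching result 0.
Sweeping the whole domain (20 inputs) finds no disagreement.
verdict: equivalent


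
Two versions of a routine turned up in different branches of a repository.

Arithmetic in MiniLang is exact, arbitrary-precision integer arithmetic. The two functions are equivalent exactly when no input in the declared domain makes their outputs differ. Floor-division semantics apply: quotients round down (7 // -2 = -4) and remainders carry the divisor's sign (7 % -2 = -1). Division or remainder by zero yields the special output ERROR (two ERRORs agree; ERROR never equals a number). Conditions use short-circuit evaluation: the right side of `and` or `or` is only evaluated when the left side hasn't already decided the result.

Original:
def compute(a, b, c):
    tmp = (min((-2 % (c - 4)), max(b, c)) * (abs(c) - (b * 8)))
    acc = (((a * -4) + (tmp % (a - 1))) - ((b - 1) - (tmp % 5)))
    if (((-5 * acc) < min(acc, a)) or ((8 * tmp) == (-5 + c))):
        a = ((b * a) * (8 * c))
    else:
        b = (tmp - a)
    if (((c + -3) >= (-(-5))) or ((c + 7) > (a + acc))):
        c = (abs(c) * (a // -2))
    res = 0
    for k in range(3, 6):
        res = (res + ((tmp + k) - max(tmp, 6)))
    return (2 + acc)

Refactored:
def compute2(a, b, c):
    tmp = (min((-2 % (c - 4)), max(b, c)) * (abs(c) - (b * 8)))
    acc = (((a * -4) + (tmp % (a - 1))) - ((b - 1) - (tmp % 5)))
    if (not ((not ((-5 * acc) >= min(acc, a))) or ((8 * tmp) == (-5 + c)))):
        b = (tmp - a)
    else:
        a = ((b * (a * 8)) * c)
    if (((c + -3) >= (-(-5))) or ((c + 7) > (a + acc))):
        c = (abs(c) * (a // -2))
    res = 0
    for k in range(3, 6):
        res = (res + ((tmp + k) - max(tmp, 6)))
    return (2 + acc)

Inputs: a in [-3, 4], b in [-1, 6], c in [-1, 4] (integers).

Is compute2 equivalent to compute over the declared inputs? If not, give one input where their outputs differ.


Differences: comparison usage differs; and boolean connective usage differs — yet all 384 inputs agree.
verdict: equivalent


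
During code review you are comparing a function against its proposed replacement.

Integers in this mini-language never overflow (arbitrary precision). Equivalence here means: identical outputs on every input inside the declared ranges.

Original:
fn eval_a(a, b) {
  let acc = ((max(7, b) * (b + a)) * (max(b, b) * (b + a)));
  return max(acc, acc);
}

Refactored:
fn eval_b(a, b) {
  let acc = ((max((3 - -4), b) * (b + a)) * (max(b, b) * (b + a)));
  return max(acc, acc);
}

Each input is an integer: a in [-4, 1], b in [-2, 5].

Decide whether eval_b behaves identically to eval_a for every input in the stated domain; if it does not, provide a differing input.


The two versions differ — the changes include arithmetic usage differs, and constant usage differs.
As a probe, take a=-1, b=-2: eval_a runs acc becomes -126; next final value -126; eval_b runs acc becomes -126; next final value -126; both end at -126.
Checked all 48 inputs in the declared domain: the outputs agree on every one.
verdict: equivalent


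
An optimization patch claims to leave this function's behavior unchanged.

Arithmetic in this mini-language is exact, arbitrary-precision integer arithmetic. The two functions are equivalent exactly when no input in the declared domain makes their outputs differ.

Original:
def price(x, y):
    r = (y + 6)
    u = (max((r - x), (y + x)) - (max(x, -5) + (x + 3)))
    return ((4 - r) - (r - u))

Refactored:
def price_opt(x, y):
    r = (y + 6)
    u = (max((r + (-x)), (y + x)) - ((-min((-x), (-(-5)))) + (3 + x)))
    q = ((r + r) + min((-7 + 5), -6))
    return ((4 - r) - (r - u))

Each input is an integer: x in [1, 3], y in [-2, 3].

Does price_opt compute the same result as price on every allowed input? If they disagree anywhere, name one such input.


The two are interchangeable: local variable names differ, plus arithmetic usage differs, plus statement counts differ, plus constant usage differs, plus min/max/abs usage differs, and every declared input agrees.
As a probe, take x=3, y=3: price runs r := 9 | u := -3 | result -17; price_opt runs r := 9 | u := -3 | q := 12 | result -17; both end at -17.
Checked all 18 inputs in the declared domain: the outputs agree on every one.
verdict: equivalent


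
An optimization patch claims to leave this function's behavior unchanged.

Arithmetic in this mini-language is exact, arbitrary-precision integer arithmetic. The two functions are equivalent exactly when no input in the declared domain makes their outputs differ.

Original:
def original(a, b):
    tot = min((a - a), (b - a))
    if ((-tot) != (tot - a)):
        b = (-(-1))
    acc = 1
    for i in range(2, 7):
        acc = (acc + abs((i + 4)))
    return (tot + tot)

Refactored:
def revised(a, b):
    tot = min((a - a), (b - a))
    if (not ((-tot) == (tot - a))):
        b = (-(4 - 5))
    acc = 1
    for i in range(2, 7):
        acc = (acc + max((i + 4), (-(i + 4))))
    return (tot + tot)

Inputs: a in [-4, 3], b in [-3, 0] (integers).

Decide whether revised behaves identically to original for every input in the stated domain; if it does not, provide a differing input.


Differences: arithmetic usage differs, and boolean connective usage differs, and comparison usage differs, and constant usage differs, and min/max/abs usage differs — yet all 32 inputs agree.
verdict: equivalent


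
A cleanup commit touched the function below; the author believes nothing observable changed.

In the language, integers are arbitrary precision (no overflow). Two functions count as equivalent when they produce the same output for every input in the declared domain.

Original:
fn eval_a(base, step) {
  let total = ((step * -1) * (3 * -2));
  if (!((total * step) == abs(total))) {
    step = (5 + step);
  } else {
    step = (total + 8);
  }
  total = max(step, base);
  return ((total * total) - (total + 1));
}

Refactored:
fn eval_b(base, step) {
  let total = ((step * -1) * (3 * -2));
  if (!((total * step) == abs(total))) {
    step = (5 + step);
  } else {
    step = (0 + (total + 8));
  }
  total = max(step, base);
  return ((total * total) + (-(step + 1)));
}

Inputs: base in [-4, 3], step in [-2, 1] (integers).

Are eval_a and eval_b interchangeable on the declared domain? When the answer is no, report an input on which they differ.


At base=3, step=-1: eval_a gives 5, eval_b gives 6.
verdict: not equivalent; witness: base=3, step=-1


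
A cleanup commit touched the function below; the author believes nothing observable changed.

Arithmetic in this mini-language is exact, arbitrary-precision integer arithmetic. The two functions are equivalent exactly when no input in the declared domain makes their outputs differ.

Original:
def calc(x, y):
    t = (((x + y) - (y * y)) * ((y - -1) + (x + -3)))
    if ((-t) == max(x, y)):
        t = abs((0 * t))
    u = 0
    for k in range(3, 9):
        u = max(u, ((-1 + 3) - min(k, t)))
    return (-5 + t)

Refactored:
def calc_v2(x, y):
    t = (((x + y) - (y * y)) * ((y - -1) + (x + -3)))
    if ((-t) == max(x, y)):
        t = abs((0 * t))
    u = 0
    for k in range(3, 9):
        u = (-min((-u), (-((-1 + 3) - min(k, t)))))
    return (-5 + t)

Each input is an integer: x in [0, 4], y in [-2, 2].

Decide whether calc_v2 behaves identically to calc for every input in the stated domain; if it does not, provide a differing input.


This is a faithful refactor — min/max/abs usage differs, but the computed results match everywhere.
As a probe, take x=1, y=-2: calc runs t = 15; ((-t) == max(x, y)) -> false; u = 0; [k=3]; u = 0; [k=4]; u = 0; [k=5]; u = 0; [k=6]; u = 0; [k=7]; u = 0; [k=8]; u = 0; return 10; calc_v2 runs t = 15; ((-t) == max(x, y)) -> false; u = 0; [k=3]; u = 0; [k=4]; u = 0; [k=5]; u = 0; [k=6]; u = 0; [k=7]; u = 0; [k=8]; u = 0; return 10; both end at 10.
Sweeping the whole domain (25 inputs) finds no disagreement.
verdict: equivalent


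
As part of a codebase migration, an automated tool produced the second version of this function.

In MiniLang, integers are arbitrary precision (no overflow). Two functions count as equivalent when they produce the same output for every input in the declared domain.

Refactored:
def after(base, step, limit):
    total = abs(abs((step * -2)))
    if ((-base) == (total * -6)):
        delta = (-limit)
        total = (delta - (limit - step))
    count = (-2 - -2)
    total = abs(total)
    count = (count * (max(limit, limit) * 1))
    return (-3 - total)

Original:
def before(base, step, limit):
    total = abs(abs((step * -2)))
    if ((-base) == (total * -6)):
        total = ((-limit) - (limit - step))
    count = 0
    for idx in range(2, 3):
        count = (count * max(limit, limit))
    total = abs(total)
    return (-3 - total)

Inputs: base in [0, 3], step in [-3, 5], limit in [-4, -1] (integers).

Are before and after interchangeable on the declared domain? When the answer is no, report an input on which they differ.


Differences: loop structure differs; arithmetic usage differs; local variable names differ; constant usage differs — yet all 144 inputs agree.
verdict: equivalent


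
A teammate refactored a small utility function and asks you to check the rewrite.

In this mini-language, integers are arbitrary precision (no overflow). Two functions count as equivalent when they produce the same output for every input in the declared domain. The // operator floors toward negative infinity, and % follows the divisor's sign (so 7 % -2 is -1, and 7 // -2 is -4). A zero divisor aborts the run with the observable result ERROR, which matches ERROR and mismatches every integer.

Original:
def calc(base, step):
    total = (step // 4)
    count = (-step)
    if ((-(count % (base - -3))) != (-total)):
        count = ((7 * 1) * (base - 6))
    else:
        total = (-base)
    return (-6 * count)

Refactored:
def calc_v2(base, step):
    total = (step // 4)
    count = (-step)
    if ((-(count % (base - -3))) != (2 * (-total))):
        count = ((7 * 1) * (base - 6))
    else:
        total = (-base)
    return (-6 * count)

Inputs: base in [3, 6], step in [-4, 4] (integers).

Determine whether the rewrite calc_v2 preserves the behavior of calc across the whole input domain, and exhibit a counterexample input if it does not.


These are not equivalent — on base=3, step=4 the outputs split (126 vs 24).
calc: total = 1; count = -4; ((-(count % (base - -3))) != (-total)) -> true; count = -21; return 126
calc_v2: total = 1; count = -4; ((-(count % (base - -3))) != (2 * (-total))) -> false; total = -3; return 24
verdict: not equivalent; witness: base=3, step=4


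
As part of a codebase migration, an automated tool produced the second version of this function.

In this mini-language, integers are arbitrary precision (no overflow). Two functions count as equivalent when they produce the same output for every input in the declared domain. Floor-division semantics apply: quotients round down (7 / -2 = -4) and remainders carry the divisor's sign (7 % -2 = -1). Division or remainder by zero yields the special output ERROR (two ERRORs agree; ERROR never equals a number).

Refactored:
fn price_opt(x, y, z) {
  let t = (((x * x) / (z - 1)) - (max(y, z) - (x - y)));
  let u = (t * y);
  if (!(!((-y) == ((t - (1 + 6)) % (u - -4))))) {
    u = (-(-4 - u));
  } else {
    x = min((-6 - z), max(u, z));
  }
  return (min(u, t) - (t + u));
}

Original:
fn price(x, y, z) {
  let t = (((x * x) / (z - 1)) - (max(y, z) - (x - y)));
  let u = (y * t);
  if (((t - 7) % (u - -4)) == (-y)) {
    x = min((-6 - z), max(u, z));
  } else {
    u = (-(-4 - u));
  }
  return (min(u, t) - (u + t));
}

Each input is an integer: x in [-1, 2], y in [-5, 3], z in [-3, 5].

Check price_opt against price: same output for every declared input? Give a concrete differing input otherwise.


Consider the input x=-1, y=-5, z=4.
price: t = 0; u = 0; (((t - 7) % (u - -4)) == (-y)) -> false; u = 4; return -4
price_opt: t = 0; u = 0; (!(!((-y) == ((t - (1 + 6)) % (u - -4))))) -> false; x = -10; return 0
-4 against 0: the behavior changed.
verdict: not equivalent; witness: x=-1, y=-5, z=4


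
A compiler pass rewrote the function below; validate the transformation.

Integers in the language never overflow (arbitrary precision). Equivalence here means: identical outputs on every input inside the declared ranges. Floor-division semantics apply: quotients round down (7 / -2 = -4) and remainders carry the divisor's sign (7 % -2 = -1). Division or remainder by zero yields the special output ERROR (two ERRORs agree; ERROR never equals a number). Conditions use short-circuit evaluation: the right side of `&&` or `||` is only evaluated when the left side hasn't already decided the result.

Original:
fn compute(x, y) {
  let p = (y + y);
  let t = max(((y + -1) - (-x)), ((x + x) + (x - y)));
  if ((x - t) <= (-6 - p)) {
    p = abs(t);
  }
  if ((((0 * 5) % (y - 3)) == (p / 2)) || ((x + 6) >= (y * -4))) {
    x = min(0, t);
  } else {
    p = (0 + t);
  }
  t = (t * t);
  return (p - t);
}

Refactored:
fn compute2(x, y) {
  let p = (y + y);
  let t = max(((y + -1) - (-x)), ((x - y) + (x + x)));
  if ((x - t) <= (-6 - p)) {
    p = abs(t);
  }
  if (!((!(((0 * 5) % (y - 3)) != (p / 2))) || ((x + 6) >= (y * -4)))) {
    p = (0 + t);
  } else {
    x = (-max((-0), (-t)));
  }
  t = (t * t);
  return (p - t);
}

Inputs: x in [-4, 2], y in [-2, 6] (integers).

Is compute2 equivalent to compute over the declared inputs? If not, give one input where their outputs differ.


Side by side, the visible changes include: boolean connective usage differs; and comparison usage differs; and min/max/abs usage differs.
As a probe, take x=-3, y=3: compute runs p = 6; t = -1; ((x - t) <= (-6 - p)) -> false; division by zero -> ERROR; compute2 runs p = 6; t = -1; ((x - t) <= (-6 - p)) -> false; division by zero -> ERROR; both end at ERROR.
Checked all 63 inputs in the declared domain: the outputs agree on every one.
verdict: equivalent


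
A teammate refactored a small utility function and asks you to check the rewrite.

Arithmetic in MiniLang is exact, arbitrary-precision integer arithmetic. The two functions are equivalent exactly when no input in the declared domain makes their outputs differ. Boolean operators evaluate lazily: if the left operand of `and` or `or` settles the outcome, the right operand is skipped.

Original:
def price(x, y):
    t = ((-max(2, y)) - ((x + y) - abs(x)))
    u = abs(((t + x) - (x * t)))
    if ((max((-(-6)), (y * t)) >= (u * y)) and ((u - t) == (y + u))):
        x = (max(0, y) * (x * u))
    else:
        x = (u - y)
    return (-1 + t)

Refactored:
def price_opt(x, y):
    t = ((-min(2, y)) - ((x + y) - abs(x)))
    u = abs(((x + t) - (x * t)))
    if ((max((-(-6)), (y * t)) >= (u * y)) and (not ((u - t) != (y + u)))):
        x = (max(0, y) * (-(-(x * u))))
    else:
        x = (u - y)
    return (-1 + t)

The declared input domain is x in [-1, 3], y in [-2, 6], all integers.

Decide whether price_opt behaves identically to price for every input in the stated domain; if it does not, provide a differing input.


At x=-1, y=-2: price gives 1, price_opt gives 5.
verdict: not equivalent; witness: x=-1, y=-2


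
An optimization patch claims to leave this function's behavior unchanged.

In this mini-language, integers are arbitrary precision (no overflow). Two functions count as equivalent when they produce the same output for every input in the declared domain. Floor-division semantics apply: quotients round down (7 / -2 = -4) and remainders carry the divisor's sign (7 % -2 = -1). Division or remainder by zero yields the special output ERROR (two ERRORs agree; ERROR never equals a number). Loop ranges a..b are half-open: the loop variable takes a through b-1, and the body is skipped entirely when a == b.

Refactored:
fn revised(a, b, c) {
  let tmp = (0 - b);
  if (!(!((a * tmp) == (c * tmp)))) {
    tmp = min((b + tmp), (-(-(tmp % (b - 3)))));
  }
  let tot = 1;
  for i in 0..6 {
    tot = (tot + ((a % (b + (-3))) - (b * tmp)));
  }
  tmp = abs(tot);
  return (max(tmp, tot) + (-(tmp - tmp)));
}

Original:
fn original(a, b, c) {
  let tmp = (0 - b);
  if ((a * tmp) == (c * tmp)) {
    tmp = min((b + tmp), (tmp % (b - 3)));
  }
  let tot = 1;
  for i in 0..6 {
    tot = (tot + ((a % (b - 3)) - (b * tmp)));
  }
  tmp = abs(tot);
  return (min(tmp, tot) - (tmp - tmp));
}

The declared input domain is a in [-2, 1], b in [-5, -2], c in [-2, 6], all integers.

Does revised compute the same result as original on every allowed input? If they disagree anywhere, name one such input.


There is a counterexample at a=-2, b=-5, c=-2: -101 on one side, 101 on the other.
original: tmp := 5 | ((a * tmp) == (c * tmp)): true | tmp := -3 | tot := 1 | iter i=0: | tot := -16 | iter i=1: | tot := -33 | iter i=2: | tot := -50 | iter i=3: | tot := -67 | iter i=4: | tot := -84 | iter i=5: | tot := -101 | tmp := 101 | result -101
revised: tmp := 5 | (!(!((a * tmp) == (c * tmp)))): true | tmp := -3 | tot := 1 | iter i=0: | tot := -16 | iter i=1: | tot := -33 | iter i=2: | tot := -50 | iter i=3: | tot := -67 | iter i=4: | tot := -84 | iter i=5: | tot := -101 | tmp := 101 | result 101
verdict: not equivalent; witness: a=-2, b=-5, c=-2


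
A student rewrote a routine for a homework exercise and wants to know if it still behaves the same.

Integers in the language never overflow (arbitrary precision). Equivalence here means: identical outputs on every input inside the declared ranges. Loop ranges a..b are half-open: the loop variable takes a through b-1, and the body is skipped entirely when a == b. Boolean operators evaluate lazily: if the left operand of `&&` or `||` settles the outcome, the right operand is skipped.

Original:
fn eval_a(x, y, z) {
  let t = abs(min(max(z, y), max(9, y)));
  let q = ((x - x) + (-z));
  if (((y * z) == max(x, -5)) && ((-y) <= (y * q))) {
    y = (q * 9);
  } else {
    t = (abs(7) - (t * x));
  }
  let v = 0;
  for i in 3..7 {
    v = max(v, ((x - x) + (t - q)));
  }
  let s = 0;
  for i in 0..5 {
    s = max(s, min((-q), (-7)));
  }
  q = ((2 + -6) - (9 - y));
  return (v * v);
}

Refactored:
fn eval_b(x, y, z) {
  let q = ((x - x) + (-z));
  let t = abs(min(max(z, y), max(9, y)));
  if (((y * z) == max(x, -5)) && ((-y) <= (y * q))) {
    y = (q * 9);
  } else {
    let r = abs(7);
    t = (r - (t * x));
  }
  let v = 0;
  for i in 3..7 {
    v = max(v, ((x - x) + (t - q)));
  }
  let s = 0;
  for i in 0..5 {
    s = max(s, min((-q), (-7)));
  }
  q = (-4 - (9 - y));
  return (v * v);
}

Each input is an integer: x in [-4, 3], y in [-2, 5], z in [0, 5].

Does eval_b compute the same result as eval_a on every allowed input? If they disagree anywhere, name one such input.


Equivalent — the differences include constant usage differs; and arithmetic usage differs; and statement counts differ; and local variable names differ, yet no declared input distinguishes the two.
Spot check at x=2, y=-1, z=4 — eval_a: t = 4; q = -4; (((y * z) == max(x, -5)) && ((-y) <= (y * q))) -> false; t = -1; v = 0; [i=3]; v = 3; [i=4]; v = 3; [i=5]; v = 3; [i=6]; v = 3; s = 0; [i=0]; s = 0; [i=1]; s = 0; [i=2]; s = 0; [i=3]; s = 0; [i=4]; s = 0; q = -14; return 9. eval_b: q = -4; t = 4; (((y * z) == max(x, -5)) && ((-y) <= (y * q))) -> false; r = 7; t = -1; v = 0; [i=3]; v = 3; [i=4]; v = 3; [i=5]; v = 3; [i=6]; v = 3; s = 0; [i=0]; s = 0; [i=1]; s = 0; [i=2]; s = 0; [i=3]; s = 0; [i=4]; s = 0; q = -14; return 9. Both give 9.
Sweeping the whole domain (384 inputs) finds no disagreement.
verdict: equivalent


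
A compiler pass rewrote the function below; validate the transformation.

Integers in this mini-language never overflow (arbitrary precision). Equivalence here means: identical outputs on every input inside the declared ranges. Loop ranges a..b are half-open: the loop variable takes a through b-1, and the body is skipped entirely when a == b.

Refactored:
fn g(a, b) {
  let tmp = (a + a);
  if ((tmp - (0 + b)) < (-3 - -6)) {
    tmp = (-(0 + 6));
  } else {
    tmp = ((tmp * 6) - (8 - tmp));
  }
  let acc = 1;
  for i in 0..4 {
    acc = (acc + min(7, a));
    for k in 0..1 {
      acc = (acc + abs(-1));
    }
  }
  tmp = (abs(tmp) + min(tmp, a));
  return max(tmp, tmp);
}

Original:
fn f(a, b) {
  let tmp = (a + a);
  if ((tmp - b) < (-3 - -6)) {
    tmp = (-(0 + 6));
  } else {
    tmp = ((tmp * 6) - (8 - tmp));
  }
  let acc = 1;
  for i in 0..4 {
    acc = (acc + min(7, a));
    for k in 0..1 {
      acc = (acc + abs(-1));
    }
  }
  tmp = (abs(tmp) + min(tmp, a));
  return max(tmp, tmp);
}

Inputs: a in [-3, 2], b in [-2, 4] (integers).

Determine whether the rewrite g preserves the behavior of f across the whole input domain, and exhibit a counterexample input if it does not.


Behavior is preserved: although constant usage differs, and arithmetic usage differs, the outputs never diverge.
As a probe, take a=1, b=3: f runs tmp=2, then ((tmp - b) < (-3 - -6)) is true, then tmp=-6, then acc=1, then (i=0), then acc=2, then (k=0), then acc=3, then (i=1), then acc=4, then (k=0), then acc=5, then (i=2), then acc=6, then (k=0), then acc=7, then (i=3), then acc=8, then (k=0), then acc=9, then tmp=0, then returns 0; g runs tmp=2, then ((tmp - (0 + b)) < (-3 - -6)) is true, then tmp=-6, then acc=1, then (i=0), then acc=2, then (k=0), then acc=3, then (i=1), then acc=4, then (k=0), then acc=5, then (i=2), then acc=6, then (k=0), then acc=7, then (i=3), then acc=8, then (k=0), then acc=9, then tmp=0, then returns 0; both end at 0.
An exhaustive pass over the 42 declared inputs shows identical outputs.
verdict: equivalent


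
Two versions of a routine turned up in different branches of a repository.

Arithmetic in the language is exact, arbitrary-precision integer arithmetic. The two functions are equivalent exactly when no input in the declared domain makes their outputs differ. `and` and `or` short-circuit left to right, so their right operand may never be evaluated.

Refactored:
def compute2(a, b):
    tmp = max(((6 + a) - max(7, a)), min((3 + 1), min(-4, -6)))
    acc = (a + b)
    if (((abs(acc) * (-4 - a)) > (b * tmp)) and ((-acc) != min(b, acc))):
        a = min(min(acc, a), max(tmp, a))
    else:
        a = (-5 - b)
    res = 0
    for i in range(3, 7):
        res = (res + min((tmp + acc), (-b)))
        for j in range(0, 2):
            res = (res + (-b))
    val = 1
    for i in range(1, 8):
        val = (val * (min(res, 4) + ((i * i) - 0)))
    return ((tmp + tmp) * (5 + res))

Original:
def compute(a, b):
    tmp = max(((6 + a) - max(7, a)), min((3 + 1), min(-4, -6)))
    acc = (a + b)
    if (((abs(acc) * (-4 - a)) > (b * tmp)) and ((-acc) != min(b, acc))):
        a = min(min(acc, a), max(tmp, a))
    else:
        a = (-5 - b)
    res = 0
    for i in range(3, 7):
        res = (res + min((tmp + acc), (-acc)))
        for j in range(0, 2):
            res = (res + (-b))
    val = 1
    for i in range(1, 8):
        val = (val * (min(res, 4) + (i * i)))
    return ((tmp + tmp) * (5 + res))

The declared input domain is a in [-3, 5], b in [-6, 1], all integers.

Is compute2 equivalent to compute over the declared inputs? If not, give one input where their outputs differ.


Input a=2, b=-2: 42 from compute versus 50 from compute2.
verdict: not equivalent; witness: a=2, b=-2


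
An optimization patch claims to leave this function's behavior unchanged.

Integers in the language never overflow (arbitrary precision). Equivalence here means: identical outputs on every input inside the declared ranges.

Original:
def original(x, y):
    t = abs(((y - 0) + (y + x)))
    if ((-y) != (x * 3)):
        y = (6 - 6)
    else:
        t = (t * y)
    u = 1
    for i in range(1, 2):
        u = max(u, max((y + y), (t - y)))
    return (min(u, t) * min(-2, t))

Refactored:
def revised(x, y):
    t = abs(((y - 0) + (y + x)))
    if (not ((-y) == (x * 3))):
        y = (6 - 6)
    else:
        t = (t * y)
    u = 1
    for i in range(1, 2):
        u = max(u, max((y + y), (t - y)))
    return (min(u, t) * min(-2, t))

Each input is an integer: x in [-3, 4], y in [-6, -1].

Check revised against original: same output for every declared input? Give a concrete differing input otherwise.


This is a faithful refactor — boolean connective usage differs, and comparison usage differs, but the computed results match everywhere.
As a probe, take x=4, y=-2: original runs t := 0 | ((-y) != (x * 3)): true | y := 0 | u := 1 | iter i=1: | u := 1 | result 0; revised runs t := 0 | (not ((-y) == (x * 3))): true | y := 0 | u := 1 | iter i=1: | u := 1 | result 0; both end at 0.
Sweeping the whole domain (48 inputs) finds no disagreement.
verdict: equivalent


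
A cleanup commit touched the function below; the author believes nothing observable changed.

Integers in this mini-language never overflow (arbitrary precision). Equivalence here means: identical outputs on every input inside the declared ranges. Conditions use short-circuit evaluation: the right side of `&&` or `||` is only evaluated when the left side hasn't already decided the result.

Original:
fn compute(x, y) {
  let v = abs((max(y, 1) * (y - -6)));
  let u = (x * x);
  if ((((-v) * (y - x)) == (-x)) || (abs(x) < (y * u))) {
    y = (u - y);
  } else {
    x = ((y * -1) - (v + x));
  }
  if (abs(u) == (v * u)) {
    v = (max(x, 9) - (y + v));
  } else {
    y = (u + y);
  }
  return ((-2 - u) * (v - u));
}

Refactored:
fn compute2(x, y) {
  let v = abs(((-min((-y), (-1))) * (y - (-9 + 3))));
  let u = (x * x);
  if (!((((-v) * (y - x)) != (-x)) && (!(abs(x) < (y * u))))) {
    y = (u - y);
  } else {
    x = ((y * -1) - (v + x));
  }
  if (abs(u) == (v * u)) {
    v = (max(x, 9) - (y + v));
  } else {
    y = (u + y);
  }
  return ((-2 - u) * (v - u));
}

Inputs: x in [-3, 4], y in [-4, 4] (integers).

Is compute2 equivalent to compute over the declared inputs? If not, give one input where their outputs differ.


Reading the diff, among the changes: comparison usage differs, arithmetic usage differs, min/max/abs usage differs, constant usage differs, boolean connective usage differs.
As a probe, take x=3, y=-2: compute runs v becomes 4; next u becomes 9; next ((((-v) * (y - x)) == (-x)) || (abs(x) < (y * u))) evaluates to false; next x becomes -5; next (abs(u) == (v * u)) evaluates to false; next y becomes 7; next final value 55; compute2 runs v becomes 4; next u becomes 9; next (!((((-v) * (y - x)) != (-x)) && (!(abs(x) < (y * u))))) evaluates to false; next x becomes -5; next (abs(u) == (v * u)) evaluates to false; next y becomes 7; next final value 55; both end at 55.
Across all 72 domain points the two functions coincide.
verdict: equivalent


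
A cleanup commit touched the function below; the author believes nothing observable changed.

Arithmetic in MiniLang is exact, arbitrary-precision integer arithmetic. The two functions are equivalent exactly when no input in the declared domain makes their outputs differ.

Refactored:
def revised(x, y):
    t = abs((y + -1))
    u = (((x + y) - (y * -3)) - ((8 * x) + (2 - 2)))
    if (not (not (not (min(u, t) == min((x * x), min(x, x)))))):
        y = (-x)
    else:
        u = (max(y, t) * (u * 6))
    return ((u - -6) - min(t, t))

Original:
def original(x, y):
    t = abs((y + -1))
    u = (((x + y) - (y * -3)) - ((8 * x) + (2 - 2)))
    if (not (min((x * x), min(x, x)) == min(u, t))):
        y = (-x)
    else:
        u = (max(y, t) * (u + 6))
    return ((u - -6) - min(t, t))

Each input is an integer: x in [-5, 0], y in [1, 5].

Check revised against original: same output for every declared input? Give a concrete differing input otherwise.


These are not equivalent — on x=0, y=1 the outputs split (16 vs 30).
original: t=0, then u=4, then (not (min((x * x), min(x, x)) == min(u, t))) is false, then u=10, then returns 16
revised: t=0, then u=4, then (not (not (not (min(u, t) == min((x * x), min(x, x)))))) is false, then u=24, then returns 30
verdict: not equivalent; witness: x=0, y=1


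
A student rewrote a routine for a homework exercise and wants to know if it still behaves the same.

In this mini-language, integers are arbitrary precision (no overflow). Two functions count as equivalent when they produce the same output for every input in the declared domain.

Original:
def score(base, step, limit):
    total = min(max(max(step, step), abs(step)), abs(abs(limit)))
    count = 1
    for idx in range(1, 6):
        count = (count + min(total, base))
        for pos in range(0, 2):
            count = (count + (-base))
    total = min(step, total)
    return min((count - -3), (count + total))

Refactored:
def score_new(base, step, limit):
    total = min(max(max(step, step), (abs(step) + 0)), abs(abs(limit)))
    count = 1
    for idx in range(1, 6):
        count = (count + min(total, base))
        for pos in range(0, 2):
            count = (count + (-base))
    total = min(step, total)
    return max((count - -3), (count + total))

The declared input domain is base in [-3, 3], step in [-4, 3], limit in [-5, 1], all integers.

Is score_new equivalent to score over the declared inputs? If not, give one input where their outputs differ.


Run the pair on base=-3, step=-4, limit=-5.
score: total becomes 4; next count becomes 1; next at idx=1:; next count becomes -2; next at pos=0:; next count becomes 1; next at pos=1:; next count becomes 4; next at idx=2:; next count becomes 1; next at pos=0:; next count becomes 4; next at pos=1:; next count becomes 7; next at idx=3:; next count becomes 4; next at pos=0:; next count becomes 7; next at pos=1:; next count becomes 10; next at idx=4:; next count becomes 7; next at pos=0:; next count becomes 10; next at pos=1:; next count becomes 13; next at idx=5:; next count becomes 10; next at pos=0:; next count becomes 13; next at pos=1:; next count becomes 16; next total becomes -4; next final value 12
score_new: total becomes 4; next count becomes 1; next at idx=1:; next count becomes -2; next at pos=0:; next count becomes 1; next at pos=1:; next count becomes 4; next at idx=2:; next count becomes 1; next at pos=0:; next count becomes 4; next at pos=1:; next count becomes 7; next at idx=3:; next count becomes 4; next at pos=0:; next count becomes 7; next at pos=1:; next count becomes 10; next at idx=4:; next count becomes 7; next at pos=0:; next count becomes 10; next at pos=1:; next count becomes 13; next at idx=5:; next count becomes 10; next at pos=0:; next count becomes 13; next at pos=1:; next count becomes 16; next total becomes -4; next final value 19
12 and 19 differ, so these are not the same function on this domain.
verdict: not equivalent; witness: base=-3, step=-4, limit=-5


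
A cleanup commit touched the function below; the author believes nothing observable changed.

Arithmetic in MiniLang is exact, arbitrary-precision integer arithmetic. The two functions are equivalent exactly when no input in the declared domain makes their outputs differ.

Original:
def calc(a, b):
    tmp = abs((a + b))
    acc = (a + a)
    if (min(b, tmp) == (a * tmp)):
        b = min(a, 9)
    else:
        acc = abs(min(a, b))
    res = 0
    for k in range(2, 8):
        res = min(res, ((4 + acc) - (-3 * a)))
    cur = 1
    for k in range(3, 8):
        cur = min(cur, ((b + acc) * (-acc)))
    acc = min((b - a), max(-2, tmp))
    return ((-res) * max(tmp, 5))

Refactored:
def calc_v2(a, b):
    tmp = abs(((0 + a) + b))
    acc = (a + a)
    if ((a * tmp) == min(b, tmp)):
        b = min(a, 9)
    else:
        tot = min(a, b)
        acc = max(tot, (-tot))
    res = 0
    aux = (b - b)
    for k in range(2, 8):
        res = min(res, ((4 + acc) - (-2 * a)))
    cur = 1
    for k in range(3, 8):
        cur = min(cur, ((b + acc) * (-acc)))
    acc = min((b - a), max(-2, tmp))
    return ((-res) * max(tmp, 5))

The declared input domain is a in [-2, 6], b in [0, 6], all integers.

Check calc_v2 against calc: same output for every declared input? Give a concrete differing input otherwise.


Input a=-2, b=2: 30 from calc versus 20 from calc_v2.
verdict: not equivalent; witness: a=-2, b=2


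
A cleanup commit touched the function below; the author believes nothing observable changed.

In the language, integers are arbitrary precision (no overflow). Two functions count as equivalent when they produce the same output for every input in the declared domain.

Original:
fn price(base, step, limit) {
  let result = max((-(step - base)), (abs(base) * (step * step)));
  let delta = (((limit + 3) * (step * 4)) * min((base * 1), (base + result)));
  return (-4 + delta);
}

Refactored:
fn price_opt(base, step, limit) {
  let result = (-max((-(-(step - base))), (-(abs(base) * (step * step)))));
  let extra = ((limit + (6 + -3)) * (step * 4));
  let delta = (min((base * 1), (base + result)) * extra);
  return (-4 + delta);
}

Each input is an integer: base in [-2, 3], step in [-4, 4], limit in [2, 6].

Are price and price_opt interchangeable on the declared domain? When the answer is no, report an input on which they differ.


Take base=-2, step=-1, limit=2.
price: result becomes 2; next delta becomes 40; next final value 36
price_opt: result becomes -1; next extra becomes -20; next delta becomes 60; next final value 56
36 != 56, so the rewrite changes behavior.
verdict: not equivalent; witness: base=-2, step=-1, limit=2


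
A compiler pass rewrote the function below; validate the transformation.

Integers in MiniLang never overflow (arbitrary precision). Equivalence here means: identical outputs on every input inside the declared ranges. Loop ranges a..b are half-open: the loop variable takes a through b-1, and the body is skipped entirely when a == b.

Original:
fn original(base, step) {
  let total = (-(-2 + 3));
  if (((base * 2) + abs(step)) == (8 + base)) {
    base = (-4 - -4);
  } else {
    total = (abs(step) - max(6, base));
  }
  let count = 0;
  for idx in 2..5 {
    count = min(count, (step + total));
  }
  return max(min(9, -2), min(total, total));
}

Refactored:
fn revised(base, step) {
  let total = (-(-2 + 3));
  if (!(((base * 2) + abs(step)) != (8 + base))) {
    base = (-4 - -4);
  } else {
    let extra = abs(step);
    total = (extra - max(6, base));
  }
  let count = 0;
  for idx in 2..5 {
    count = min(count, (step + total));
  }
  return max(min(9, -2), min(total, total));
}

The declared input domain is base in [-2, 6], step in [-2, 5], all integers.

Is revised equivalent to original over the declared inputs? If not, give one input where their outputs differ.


Comparing the listings, the differences include: statement counts differ; also boolean connective usage differs; also local variable names differ; also comparison usage differs.
Tracing base=4, step=-1: original: total=-1, then (((base * 2) + abs(step)) == (8 + base)) is false, then total=-5, then count=0, then (idx=2), then count=-6, then (idx=3), then count=-6, then (idx=4), then count=-6, then returns -2 | revised: total=-1, then (!(((base * 2) + abs(step)) != (8 + base))) is false, then extra=1, then total=-5, then count=0, then (idx=2), then count=-6, then (idx=3), then count=-6, then (idx=4), then count=-6, then returns -2 — matching result -2.
Sweeping the whole domain (72 inputs) finds no disagreement.
verdict: equivalent


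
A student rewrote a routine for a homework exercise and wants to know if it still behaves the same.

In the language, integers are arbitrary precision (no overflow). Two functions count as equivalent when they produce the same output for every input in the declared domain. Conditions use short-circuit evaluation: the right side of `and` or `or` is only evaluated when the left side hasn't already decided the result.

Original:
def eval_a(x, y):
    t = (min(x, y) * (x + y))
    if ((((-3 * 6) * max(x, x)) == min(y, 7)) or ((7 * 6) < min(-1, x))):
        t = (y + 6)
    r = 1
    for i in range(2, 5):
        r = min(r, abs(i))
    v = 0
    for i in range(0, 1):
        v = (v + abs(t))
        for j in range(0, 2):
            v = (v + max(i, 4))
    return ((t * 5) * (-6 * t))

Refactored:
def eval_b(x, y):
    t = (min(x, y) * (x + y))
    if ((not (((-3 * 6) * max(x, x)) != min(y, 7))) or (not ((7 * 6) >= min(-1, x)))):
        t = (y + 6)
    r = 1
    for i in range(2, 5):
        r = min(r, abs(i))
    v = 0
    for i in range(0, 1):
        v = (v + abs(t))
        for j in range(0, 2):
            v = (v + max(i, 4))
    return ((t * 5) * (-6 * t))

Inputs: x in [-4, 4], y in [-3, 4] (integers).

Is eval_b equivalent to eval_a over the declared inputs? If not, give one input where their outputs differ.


This is a faithful refactor — comparison usage differs; and boolean connective usage differs, but the computed results match everywhere.
Tracing x=-3, y=3: eval_a: t := 0 | ((((-3 * 6) * max(x, x)) == min(y, 7)) or ((7 * 6) < min(-1, x))): false | r := 1 | iter i=2: | r := 1 | iter i=3: | r := 1 | iter i=4: | r := 1 | v := 0 | iter i=0: | v := 0 | iter j=0: | v := 4 | iter j=1: | v := 8 | result 0 | eval_b: t := 0 | ((not (((-3 * 6) * max(x, x)) != min(y, 7))) or (not ((7 * 6) >= min(-1, x)))): false | r := 1 | iter i=2: | r := 1 | iter i=3: | r := 1 | iter i=4: | r := 1 | v := 0 | iter i=0: | v := 0 | iter j=0: | v := 4 | iter j=1: | v := 8 | result 0 — matching result 0.
Across all 72 domain points the two functions coincide.
verdict: equivalent


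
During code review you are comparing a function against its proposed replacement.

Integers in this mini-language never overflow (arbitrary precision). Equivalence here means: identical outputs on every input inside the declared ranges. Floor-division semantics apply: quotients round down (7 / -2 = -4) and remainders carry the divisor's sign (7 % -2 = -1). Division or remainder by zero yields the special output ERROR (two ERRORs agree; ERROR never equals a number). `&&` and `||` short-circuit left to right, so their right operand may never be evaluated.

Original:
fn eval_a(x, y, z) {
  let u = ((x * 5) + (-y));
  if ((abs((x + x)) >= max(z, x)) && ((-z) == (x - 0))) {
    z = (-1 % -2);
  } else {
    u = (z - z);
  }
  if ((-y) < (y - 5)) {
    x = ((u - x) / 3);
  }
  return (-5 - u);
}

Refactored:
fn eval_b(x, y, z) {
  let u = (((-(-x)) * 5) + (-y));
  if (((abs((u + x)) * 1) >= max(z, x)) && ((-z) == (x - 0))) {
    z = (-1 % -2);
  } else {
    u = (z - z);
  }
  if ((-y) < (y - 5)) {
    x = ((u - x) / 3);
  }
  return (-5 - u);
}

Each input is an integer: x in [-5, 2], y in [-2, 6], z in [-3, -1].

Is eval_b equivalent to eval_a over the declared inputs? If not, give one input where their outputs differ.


At x=1, y=6, z=-1: eval_a gives -4, eval_b gives -5.
verdict: not equivalent; witness: x=1, y=6, z=-1


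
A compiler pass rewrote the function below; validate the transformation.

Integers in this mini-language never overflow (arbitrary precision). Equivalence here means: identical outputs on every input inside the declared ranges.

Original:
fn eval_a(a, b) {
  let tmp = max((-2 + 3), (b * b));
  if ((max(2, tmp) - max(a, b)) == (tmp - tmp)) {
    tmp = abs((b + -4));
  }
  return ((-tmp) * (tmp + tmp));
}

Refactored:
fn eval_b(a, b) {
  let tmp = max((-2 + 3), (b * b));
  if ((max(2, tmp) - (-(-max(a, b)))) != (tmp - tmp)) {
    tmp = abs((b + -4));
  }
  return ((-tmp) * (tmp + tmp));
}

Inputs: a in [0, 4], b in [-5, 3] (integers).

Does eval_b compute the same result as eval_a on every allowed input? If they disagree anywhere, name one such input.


a=0, b=-5 yields -1250 from eval_a but -162 from eval_b.
verdict: not equivalent; witness: a=0, b=-5
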